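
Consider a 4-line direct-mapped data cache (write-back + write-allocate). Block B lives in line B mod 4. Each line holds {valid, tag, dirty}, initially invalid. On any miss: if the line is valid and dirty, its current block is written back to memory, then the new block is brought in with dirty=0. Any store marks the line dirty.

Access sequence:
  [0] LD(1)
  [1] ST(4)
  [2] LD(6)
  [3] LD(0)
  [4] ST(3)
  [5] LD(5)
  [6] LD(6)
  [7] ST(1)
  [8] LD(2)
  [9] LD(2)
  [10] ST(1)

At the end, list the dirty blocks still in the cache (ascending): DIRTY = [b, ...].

DIRTY = [1, 3]

  0 | R B1 → L1 miss [-]
  1 | W B4 → L0 miss [D]
  2 | R B6 → L2 miss [-]
  3 | R B0 → L0 miss wb→B4 [-]
  4 | W B3 → L3 miss [D]
  5 | R B5 → L1 miss [-]
  6 | R B6 → L2 hit [-]
  7 | W B1 → L1 miss [D]
  8 | R B2 → L2 miss [-]
  9 | R B2 → L2 hit [-]
  10 | W B1 → L1 hit [D]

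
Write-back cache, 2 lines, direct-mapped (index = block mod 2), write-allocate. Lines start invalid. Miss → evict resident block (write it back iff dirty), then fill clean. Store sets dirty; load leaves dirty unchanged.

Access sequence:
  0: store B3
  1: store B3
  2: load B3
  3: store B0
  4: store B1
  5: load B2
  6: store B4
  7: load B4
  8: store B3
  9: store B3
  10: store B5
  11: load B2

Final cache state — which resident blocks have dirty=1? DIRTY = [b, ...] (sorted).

DIRTY = [5]

  0 | W B3 → L1 miss [D]
  1 | W B3 → L1 hit [D]
  2 | R B3 → L1 hit [D]
  3 | W B0 → L0 miss [D]
  4 | W B1 → L1 miss wb→B3 [D]
  5 | R B2 → L0 miss wb→B0 [-]
  6 | W B4 → L0 miss [D]
  7 | R B4 → L0 hit [D]
  8 | W B3 → L1 miss wb→B1 [D]
  9 | W B3 → L1 hit [D]
  10 | W B5 → L1 miss wb→B3 [D]
  11 | R B2 → L0 miss wb→B4 [-]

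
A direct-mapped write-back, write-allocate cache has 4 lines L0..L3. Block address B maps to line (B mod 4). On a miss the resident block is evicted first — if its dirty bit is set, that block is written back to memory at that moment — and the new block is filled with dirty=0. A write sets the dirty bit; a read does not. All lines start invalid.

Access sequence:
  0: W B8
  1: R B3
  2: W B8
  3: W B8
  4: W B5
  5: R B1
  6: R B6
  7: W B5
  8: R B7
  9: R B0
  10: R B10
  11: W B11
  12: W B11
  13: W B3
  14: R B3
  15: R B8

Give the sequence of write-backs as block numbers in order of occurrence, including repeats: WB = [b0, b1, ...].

0: W B8 → L0 miss [D]
1: R B3 → L3 miss [-]
2: W B8 → L0 hit [D]
3: W B8 → L0 hit [D]
4: W B5 → L1 miss [D]
5: R B1 → L1 miss wb→B5 [-]
6: R B6 → L2 miss [-]
7: W B5 → L1 miss [D]
8: R B7 → L3 miss [-]
9: R B0 → L0 miss wb→B8 [-]
10: R B10 → L2 miss [-]
11: W B11 → L3 miss [D]
12: W B11 → L3 hit [D]
13: W B3 → L3 miss wb→B11 [D]
14: R B3 → L3 hit [D]
15: R B8 → L0 miss [-]

WB = [5, 8, 11]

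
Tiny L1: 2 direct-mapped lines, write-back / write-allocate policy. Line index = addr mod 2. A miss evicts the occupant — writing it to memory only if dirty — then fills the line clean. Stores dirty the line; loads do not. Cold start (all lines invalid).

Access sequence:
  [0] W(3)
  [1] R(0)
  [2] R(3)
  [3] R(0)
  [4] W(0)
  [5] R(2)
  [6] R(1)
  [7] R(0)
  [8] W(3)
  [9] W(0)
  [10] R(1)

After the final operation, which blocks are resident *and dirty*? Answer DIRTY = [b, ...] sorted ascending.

  0 | W B3 → L1 miss [D]
  1 | R B0 → L0 miss [-]
  2 | R B3 → L1 hit [D]
  3 | R B0 → L0 hit [-]
  4 | W B0 → L0 hit [D]
  5 | R B2 → L0 miss wb→B0 [-]
  6 | R B1 → L1 miss wb→B3 [-]
  7 | R B0 → L0 miss [-]
  8 | W B3 → L1 miss [D]
  9 | W B0 → L0 hit [D]
  10 | R B1 → L1 miss wb→B3 [-]

DIRTY = [0]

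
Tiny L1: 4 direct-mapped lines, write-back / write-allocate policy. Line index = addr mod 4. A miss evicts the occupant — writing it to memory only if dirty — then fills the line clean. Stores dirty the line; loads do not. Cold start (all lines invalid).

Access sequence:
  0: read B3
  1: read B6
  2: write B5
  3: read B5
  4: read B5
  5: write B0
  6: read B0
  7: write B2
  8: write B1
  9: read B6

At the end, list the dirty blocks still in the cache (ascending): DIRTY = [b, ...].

DIRTY = [0, 1]

0: R B3 → L3 miss [-]
1: R B6 → L2 miss [-]
2: W B5 → L1 miss [D]
3: R B5 → L1 hit [D]
4: R B5 → L1 hit [D]
5: W B0 → L0 miss [D]
6: R B0 → L0 hit [D]
7: W B2 → L2 miss [D]
8: W B1 → L1 miss wb→B5 [D]
9: R B6 → L2 miss wb→B2 [-]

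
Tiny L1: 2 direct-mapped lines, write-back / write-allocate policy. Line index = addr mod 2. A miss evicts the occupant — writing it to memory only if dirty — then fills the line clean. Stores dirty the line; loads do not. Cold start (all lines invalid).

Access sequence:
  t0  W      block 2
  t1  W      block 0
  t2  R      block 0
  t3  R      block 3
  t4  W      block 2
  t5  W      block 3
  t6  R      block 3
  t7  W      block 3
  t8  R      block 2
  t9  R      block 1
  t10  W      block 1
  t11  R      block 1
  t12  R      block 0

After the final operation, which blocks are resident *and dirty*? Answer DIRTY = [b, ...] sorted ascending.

DIRTY = [1]

0: W B2 -> L0 miss  d=D]
1: W B0 -> L0 miss wb->B2  d=D]
2: R B0 -> L0 hit  d=D]
3: R B3 -> L1 miss  d=-]
4: W B2 -> L0 miss wb->B0  d=D]
5: W B3 -> L1 hit  d=D]
6: R B3 -> L1 hit  d=D]
7: W B3 -> L1 hit  d=D]
8: R B2 -> L0 hit  d=D]
9: R B1 -> L1 miss wb->B3  d=-]
10: W B1 -> L1 hit  d=D]
11: R B1 -> L1 hit  d=D]
12: R B0 -> L0 miss wb->B2  d=-]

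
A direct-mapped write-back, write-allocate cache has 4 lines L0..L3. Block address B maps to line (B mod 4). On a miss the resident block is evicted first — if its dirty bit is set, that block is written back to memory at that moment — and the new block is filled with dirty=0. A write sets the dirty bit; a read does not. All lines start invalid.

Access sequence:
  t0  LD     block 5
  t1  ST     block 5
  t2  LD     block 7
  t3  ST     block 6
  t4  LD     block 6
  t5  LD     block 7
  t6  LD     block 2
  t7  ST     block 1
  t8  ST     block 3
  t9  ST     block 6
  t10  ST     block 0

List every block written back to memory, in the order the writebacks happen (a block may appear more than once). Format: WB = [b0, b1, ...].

WB = [6, 5]

0: R B5 -> L1 miss  d=-]
1: W B5 -> L1 hit  d=D]
2: R B7 -> L3 miss  d=-]
3: W B6 -> L2 miss  d=D]
4: R B6 -> L2 hit  d=D]
5: R B7 -> L3 hit  d=-]
6: R B2 -> L2 miss wb->B6  d=-]
7: W B1 -> L1 miss wb->B5  d=D]
8: W B3 -> L3 miss  d=D]
9: W B6 -> L2 miss  d=D]
10: W B0 -> L0 miss  d=D]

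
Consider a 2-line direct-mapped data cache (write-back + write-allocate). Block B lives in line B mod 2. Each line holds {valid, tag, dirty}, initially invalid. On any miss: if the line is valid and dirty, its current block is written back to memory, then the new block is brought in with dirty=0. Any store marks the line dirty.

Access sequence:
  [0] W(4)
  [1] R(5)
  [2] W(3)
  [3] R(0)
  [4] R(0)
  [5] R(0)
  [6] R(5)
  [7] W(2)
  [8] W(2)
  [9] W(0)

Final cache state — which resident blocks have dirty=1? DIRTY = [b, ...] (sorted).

DIRTY = [0]

0: W B4 → L0 miss [D]
1: R B5 → L1 miss [-]
2: W B3 → L1 miss [D]
3: R B0 → L0 miss wb→B4 [-]
4: R B0 → L0 hit [-]
5: R B0 → L0 hit [-]
6: R B5 → L1 miss wb→B3 [-]
7: W B2 → L0 miss [D]
8: W B2 → L0 hit [D]
9: W B0 → L0 miss wb→B2 [D]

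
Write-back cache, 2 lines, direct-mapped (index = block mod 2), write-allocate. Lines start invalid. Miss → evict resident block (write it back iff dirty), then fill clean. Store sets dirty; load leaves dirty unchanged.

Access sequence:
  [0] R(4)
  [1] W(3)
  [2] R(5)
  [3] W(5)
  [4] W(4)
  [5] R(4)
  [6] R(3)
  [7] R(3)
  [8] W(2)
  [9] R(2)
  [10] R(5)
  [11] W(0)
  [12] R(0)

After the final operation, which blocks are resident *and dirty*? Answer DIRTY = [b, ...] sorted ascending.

0: R B4 -> L0 miss  d=-]
1: W B3 -> L1 miss  d=D]
2: R B5 -> L1 miss wb->B3  d=-]
3: W B5 -> L1 hit  d=D]
4: W B4 -> L0 hit  d=D]
5: R B4 -> L0 hit  d=D]
6: R B3 -> L1 miss wb->B5  d=-]
7: R B3 -> L1 hit  d=-]
8: W B2 -> L0 miss wb->B4  d=D]
9: R B2 -> L0 hit  d=D]
10: R B5 -> L1 miss  d=-]
11: W B0 -> L0 miss wb->B2  d=D]
12: R B0 -> L0 hit  d=D]

DIRTY = [0]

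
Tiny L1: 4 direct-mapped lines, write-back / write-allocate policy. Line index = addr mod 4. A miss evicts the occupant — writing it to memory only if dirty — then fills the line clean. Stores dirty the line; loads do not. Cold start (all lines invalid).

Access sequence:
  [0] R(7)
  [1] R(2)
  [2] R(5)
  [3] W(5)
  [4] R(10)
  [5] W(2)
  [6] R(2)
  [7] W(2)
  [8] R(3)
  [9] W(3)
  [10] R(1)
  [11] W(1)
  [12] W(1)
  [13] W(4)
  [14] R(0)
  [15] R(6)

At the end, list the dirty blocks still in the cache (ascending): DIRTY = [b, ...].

0: R B7 → L3 miss [-]
1: R B2 → L2 miss [-]
2: R B5 → L1 miss [-]
3: W B5 → L1 hit [D]
4: R B10 → L2 miss [-]
5: W B2 → L2 miss [D]
6: R B2 → L2 hit [D]
7: W B2 → L2 hit [D]
8: R B3 → L3 miss [-]
9: W B3 → L3 hit [D]
10: R B1 → L1 miss wb→B5 [-]
11: W B1 → L1 hit [D]
12: W B1 → L1 hit [D]
13: W B4 → L0 miss [D]
14: R B0 → L0 miss wb→B4 [-]
15: R B6 → L2 miss wb→B2 [-]

DIRTY = [1, 3]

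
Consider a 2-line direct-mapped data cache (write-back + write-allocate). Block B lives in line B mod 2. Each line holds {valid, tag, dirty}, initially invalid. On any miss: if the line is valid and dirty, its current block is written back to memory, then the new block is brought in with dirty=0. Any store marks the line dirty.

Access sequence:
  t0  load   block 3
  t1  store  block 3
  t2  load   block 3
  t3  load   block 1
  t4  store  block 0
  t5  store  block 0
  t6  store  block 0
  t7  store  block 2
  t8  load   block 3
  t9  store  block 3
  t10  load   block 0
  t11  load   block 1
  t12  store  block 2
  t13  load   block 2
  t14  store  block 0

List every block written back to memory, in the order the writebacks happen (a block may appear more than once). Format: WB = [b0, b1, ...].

0: R B3 → L1 miss [-]
1: W B3 → L1 hit [D]
2: R B3 → L1 hit [D]
3: R B1 → L1 miss wb→B3 [-]
4: W B0 → L0 miss [D]
5: W B0 → L0 hit [D]
6: W B0 → L0 hit [D]
7: W B2 → L0 miss wb→B0 [D]
8: R B3 → L1 miss [-]
9: W B3 → L1 hit [D]
10: R B0 → L0 miss wb→B2 [-]
11: R B1 → L1 miss wb→B3 [-]
12: W B2 → L0 miss [D]
13: R B2 → L0 hit [D]
14: W B0 → L0 miss wb→B2 [D]

WB = [3, 0, 2, 3, 2]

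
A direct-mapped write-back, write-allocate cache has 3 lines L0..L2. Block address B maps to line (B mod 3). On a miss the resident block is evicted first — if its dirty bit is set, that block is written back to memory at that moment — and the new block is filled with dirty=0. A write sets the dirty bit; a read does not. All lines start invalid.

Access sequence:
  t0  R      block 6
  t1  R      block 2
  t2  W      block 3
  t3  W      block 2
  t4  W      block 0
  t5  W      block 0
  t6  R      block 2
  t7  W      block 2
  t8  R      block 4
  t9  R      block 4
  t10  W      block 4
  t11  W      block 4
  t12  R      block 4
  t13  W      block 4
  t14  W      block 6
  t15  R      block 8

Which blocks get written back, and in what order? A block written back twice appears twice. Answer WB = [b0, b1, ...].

WB = [3, 0, 2]

0: R B6 -> L0 miss  d=-]
1: R B2 -> L2 miss  d=-]
2: W B3 -> L0 miss  d=D]
3: W B2 -> L2 hit  d=D]
4: W B0 -> L0 miss wb->B3  d=D]
5: W B0 -> L0 hit  d=D]
6: R B2 -> L2 hit  d=D]
7: W B2 -> L2 hit  d=D]
8: R B4 -> L1 miss  d=-]
9: R B4 -> L1 hit  d=-]
10: W B4 -> L1 hit  d=D]
11: W B4 -> L1 hit  d=D]
12: R B4 -> L1 hit  d=D]
13: W B4 -> L1 hit  d=D]
14: W B6 -> L0 miss wb->B0  d=D]
15: R B8 -> L2 miss wb->B2  d=-]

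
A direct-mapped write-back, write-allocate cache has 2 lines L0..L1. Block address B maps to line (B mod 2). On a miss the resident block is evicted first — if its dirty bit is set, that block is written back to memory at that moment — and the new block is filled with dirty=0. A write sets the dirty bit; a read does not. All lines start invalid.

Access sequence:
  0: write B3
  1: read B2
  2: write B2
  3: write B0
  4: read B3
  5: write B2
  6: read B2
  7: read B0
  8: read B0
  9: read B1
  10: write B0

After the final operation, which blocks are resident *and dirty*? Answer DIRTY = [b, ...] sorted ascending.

DIRTY = [0]

  0 | W B3 → L1 miss [D]
  1 | R B2 → L0 miss [-]
  2 | W B2 → L0 hit [D]
  3 | W B0 → L0 miss wb→B2 [D]
  4 | R B3 → L1 hit [D]
  5 | W B2 → L0 miss wb→B0 [D]
  6 | R B2 → L0 hit [D]
  7 | R B0 → L0 miss wb→B2 [-]
  8 | R B0 → L0 hit [-]
  9 | R B1 → L1 miss wb→B3 [-]
  10 | W B0 → L0 hit [D]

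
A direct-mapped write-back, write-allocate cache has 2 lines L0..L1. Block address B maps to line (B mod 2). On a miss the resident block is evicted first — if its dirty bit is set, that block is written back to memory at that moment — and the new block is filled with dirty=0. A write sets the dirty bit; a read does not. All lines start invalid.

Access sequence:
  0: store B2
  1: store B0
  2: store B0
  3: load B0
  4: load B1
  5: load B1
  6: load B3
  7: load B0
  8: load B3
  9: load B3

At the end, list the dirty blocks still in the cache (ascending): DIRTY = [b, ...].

0: W B2 → L0 miss [D]
1: W B0 → L0 miss wb→B2 [D]
2: W B0 → L0 hit [D]
3: R B0 → L0 hit [D]
4: R B1 → L1 miss [-]
5: R B1 → L1 hit [-]
6: R B3 → L1 miss [-]
7: R B0 → L0 hit [D]
8: R B3 → L1 hit [-]
9: R B3 → L1 hit [-]

DIRTY = [0]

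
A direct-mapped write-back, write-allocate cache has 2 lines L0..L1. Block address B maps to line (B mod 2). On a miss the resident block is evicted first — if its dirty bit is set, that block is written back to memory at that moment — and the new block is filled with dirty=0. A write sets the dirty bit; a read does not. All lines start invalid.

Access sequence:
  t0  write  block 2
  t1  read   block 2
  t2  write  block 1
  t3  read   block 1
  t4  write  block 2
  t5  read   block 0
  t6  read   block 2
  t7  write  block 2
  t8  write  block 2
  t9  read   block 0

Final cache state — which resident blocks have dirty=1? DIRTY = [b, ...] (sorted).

0: W B2 -> L0 miss  d=D]
1: R B2 -> L0 hit  d=D]
2: W B1 -> L1 miss  d=D]
3: R B1 -> L1 hit  d=D]
4: W B2 -> L0 hit  d=D]
5: R B0 -> L0 miss wb->B2  d=-]
6: R B2 -> L0 miss  d=-]
7: W B2 -> L0 hit  d=D]
8: W B2 -> L0 hit  d=D]
9: R B0 -> L0 miss wb->B2  d=-]

DIRTY = [1]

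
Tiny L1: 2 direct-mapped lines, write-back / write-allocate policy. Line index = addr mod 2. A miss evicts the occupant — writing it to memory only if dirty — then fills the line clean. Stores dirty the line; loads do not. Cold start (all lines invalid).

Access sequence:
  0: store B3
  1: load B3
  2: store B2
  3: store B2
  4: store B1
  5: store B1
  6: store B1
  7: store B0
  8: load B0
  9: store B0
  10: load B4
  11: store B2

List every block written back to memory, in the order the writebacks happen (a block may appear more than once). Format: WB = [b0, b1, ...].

0: W B3 → L1 miss [D]
1: R B3 → L1 hit [D]
2: W B2 → L0 miss [D]
3: W B2 → L0 hit [D]
4: W B1 → L1 miss wb→B3 [D]
5: W B1 → L1 hit [D]
6: W B1 → L1 hit [D]
7: W B0 → L0 miss wb→B2 [D]
8: R B0 → L0 hit [D]
9: W B0 → L0 hit [D]
10: R B4 → L0 miss wb→B0 [-]
11: W B2 → L0 miss [D]

WB = [3, 2, 0]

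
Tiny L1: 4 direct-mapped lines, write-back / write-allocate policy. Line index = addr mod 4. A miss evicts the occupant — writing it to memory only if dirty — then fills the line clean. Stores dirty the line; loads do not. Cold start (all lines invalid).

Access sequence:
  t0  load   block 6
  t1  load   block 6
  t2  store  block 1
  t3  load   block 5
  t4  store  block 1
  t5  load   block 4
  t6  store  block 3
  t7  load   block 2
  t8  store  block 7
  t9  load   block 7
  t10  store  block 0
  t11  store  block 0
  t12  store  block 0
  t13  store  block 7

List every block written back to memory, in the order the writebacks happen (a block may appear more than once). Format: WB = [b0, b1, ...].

  0 | R B6 → L2 miss [-]
  1 | R B6 → L2 hit [-]
  2 | W B1 → L1 miss [D]
  3 | R B5 → L1 miss wb→B1 [-]
  4 | W B1 → L1 miss [D]
  5 | R B4 → L0 miss [-]
  6 | W B3 → L3 miss [D]
  7 | R B2 → L2 miss [-]
  8 | W B7 → L3 miss wb→B3 [D]
  9 | R B7 → L3 hit [D]
  10 | W B0 → L0 miss [D]
  11 | W B0 → L0 hit [D]
  12 | W B0 → L0 hit [D]
  13 | W B7 → L3 hit [D]

WB = [1, 3]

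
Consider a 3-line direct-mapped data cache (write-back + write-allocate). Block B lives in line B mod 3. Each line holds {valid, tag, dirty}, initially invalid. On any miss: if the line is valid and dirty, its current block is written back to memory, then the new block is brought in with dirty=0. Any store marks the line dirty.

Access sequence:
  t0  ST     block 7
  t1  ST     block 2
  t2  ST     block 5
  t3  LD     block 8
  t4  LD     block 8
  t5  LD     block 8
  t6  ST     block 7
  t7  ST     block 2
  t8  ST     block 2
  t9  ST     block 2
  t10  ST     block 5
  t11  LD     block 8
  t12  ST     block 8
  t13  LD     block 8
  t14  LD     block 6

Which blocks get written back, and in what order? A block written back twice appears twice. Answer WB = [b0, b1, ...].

WB = [2, 5, 2, 5]

0: W B7 → L1 miss [D]
1: W B2 → L2 miss [D]
2: W B5 → L2 miss wb→B2 [D]
3: R B8 → L2 miss wb→B5 [-]
4: R B8 → L2 hit [-]
5: R B8 → L2 hit [-]
6: W B7 → L1 hit [D]
7: W B2 → L2 miss [D]
8: W B2 → L2 hit [D]
9: W B2 → L2 hit [D]
10: W B5 → L2 miss wb→B2 [D]
11: R B8 → L2 miss wb→B5 [-]
12: W B8 → L2 hit [D]
13: R B8 → L2 hit [D]
14: R B6 → L0 miss [-]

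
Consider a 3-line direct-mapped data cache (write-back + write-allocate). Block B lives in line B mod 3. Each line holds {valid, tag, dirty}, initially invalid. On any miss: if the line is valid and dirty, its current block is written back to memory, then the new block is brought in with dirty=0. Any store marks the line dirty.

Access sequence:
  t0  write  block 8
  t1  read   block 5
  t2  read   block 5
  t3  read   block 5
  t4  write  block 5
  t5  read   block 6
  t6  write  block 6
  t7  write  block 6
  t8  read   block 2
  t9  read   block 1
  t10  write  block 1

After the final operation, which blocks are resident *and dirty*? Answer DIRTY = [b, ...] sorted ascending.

DIRTY = [1, 6]

  0 | W B8 → L2 miss [D]
  1 | R B5 → L2 miss wb→B8 [-]
  2 | R B5 → L2 hit [-]
  3 | R B5 → L2 hit [-]
  4 | W B5 → L2 hit [D]
  5 | R B6 → L0 miss [-]
  6 | W B6 → L0 hit [D]
  7 | W B6 → L0 hit [D]
  8 | R B2 → L2 miss wb→B5 [-]
  9 | R B1 → L1 miss [-]
  10 | W B1 → L1 hit [D]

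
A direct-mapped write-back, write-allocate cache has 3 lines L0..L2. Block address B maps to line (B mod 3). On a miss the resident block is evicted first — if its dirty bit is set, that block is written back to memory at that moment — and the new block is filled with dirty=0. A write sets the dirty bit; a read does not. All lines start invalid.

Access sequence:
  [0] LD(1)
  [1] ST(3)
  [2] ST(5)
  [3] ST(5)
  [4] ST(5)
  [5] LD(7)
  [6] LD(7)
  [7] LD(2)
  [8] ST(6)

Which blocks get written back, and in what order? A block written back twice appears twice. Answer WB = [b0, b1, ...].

  0 | R B1 → L1 miss [-]
  1 | W B3 → L0 miss [D]
  2 | W B5 → L2 miss [D]
  3 | W B5 → L2 hit [D]
  4 | W B5 → L2 hit [D]
  5 | R B7 → L1 miss [-]
  6 | R B7 → L1 hit [-]
  7 | R B2 → L2 miss wb→B5 [-]
  8 | W B6 → L0 miss wb→B3 [D]

WB = [5, 3]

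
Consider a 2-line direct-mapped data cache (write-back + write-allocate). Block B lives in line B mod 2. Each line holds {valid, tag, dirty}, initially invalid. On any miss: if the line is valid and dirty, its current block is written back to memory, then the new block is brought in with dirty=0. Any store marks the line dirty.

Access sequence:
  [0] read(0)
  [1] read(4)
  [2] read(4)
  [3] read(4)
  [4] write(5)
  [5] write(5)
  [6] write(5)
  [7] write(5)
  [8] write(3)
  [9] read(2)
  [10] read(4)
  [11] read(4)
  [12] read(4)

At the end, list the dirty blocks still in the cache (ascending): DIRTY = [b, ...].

DIRTY = [3]

  0 | R B0 → L0 miss [-]
  1 | R B4 → L0 miss [-]
  2 | R B4 → L0 hit [-]
  3 | R B4 → L0 hit [-]
  4 | W B5 → L1 miss [D]
  5 | W B5 → L1 hit [D]
  6 | W B5 → L1 hit [D]
  7 | W B5 → L1 hit [D]
  8 | W B3 → L1 miss wb→B5 [D]
  9 | R B2 → L0 miss [-]
  10 | R B4 → L0 miss [-]
  11 | R B4 → L0 hit [-]
  12 | R B4 → L0 hit [-]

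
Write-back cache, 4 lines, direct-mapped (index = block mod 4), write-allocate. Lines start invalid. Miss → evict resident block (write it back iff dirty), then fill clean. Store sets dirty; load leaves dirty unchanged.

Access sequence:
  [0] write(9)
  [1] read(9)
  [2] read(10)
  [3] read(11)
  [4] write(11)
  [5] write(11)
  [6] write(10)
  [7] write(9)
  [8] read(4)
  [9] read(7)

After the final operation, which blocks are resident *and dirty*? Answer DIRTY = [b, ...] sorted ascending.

DIRTY = [9, 10]

0: W B9 → L1 miss [D]
1: R B9 → L1 hit [D]
2: R B10 → L2 miss [-]
3: R B11 → L3 miss [-]
4: W B11 → L3 hit [D]
5: W B11 → L3 hit [D]
6: W B10 → L2 hit [D]
7: W B9 → L1 hit [D]
8: R B4 → L0 miss [-]
9: R B7 → L3 miss wb→B11 [-]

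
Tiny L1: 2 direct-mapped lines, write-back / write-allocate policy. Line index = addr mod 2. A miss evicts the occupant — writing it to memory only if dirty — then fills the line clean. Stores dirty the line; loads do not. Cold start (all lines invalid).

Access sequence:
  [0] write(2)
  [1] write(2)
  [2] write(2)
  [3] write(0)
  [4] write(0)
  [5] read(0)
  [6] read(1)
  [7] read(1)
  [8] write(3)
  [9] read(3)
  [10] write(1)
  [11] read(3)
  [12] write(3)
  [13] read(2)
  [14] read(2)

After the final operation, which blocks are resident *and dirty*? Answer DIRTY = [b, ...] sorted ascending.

DIRTY = [3]

0: W B2 -> L0 miss  d=D]
1: W B2 -> L0 hit  d=D]
2: W B2 -> L0 hit  d=D]
3: W B0 -> L0 miss wb->B2  d=D]
4: W B0 -> L0 hit  d=D]
5: R B0 -> L0 hit  d=D]
6: R B1 -> L1 miss  d=-]
7: R B1 -> L1 hit  d=-]
8: W B3 -> L1 miss  d=D]
9: R B3 -> L1 hit  d=D]
10: W B1 -> L1 miss wb->B3  d=D]
11: R B3 -> L1 miss wb->B1  d=-]
12: W B3 -> L1 hit  d=D]
13: R B2 -> L0 miss wb->B0  d=-]
14: R B2 -> L0 hit  d=-]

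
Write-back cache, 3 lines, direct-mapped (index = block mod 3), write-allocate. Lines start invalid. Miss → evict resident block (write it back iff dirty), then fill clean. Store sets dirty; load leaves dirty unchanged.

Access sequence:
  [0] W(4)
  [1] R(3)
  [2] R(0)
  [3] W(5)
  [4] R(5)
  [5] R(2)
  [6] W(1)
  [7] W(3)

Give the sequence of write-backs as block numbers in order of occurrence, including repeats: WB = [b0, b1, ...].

WB = [5, 4]

0: W B4 → L1 miss [D]
1: R B3 → L0 miss [-]
2: R B0 → L0 miss [-]
3: W B5 → L2 miss [D]
4: R B5 → L2 hit [D]
5: R B2 → L2 miss wb→B5 [-]
6: W B1 → L1 miss wb→B4 [D]
7: W B3 → L0 miss [D]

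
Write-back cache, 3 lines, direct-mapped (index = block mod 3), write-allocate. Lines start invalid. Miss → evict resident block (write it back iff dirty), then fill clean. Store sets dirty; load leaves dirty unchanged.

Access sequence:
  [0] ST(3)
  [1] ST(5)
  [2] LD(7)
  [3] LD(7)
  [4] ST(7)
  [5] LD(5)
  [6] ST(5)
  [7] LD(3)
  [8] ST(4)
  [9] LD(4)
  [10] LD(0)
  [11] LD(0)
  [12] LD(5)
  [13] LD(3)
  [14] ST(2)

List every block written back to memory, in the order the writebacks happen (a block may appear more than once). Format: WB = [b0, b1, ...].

0: W B3 -> L0 miss  d=D]
1: W B5 -> L2 miss  d=D]
2: R B7 -> L1 miss  d=-]
3: R B7 -> L1 hit  d=-]
4: W B7 -> L1 hit  d=D]
5: R B5 -> L2 hit  d=D]
6: W B5 -> L2 hit  d=D]
7: R B3 -> L0 hit  d=D]
8: W B4 -> L1 miss wb->B7  d=D]
9: R B4 -> L1 hit  d=D]
10: R B0 -> L0 miss wb->B3  d=-]
11: R B0 -> L0 hit  d=-]
12: R B5 -> L2 hit  d=D]
13: R B3 -> L0 miss  d=-]
14: W B2 -> L2 miss wb->B5  d=D]

WB = [7, 3, 5]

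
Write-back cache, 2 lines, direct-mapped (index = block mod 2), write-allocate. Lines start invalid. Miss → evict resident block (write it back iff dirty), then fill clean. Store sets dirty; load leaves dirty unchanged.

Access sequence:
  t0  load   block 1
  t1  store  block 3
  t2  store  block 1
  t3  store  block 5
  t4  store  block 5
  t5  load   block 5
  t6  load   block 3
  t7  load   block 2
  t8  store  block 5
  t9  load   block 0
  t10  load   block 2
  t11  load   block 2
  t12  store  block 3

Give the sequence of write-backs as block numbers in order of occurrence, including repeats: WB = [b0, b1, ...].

WB = [3, 1, 5, 5]

0: R B1 → L1 miss [-]
1: W B3 → L1 miss [D]
2: W B1 → L1 miss wb→B3 [D]
3: W B5 → L1 miss wb→B1 [D]
4: W B5 → L1 hit [D]
5: R B5 → L1 hit [D]
6: R B3 → L1 miss wb→B5 [-]
7: R B2 → L0 miss [-]
8: W B5 → L1 miss [D]
9: R B0 → L0 miss [-]
10: R B2 → L0 miss [-]
11: R B2 → L0 hit [-]
12: W B3 → L1 miss wb→B5 [D]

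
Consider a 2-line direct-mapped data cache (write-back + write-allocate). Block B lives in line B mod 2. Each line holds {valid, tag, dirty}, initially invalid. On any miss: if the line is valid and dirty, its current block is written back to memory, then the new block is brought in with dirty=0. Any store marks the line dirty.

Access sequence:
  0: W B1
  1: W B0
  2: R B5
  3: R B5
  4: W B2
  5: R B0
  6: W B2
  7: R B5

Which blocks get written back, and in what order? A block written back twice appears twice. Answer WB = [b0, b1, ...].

0: W B1 → L1 miss [D]
1: W B0 → L0 miss [D]
2: R B5 → L1 miss wb→B1 [-]
3: R B5 → L1 hit [-]
4: W B2 → L0 miss wb→B0 [D]
5: R B0 → L0 miss wb→B2 [-]
6: W B2 → L0 miss [D]
7: R B5 → L1 hit [-]

WB = [1, 0, 2]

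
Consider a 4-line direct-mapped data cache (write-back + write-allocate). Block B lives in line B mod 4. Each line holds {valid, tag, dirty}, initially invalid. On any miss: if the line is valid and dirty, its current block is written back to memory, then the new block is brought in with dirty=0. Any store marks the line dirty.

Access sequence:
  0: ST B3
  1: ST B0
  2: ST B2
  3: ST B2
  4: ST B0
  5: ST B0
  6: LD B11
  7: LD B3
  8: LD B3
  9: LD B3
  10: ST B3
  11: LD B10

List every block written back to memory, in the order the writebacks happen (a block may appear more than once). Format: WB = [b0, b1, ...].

WB = [3, 2]

  0 | W B3 → L3 miss [D]
  1 | W B0 → L0 miss [D]
  2 | W B2 → L2 miss [D]
  3 | W B2 → L2 hit [D]
  4 | W B0 → L0 hit [D]
  5 | W B0 → L0 hit [D]
  6 | R B11 → L3 miss wb→B3 [-]
  7 | R B3 → L3 miss [-]
  8 | R B3 → L3 hit [-]
  9 | R B3 → L3 hit [-]
  10 | W B3 → L3 hit [D]
  11 | R B10 → L2 miss wb→B2 [-]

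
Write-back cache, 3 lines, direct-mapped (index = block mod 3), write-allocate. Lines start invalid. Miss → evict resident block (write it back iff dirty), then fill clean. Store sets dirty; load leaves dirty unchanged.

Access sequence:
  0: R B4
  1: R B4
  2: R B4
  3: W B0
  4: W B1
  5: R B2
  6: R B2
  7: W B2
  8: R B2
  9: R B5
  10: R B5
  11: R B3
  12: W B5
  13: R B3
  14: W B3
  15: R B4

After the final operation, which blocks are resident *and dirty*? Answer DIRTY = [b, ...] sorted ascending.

DIRTY = [3, 5]

0: R B4 → L1 miss [-]
1: R B4 → L1 hit [-]
2: R B4 → L1 hit [-]
3: W B0 → L0 miss [D]
4: W B1 → L1 miss [D]
5: R B2 → L2 miss [-]
6: R B2 → L2 hit [-]
7: W B2 → L2 hit [D]
8: R B2 → L2 hit [D]
9: R B5 → L2 miss wb→B2 [-]
10: R B5 → L2 hit [-]
11: R B3 → L0 miss wb→B0 [-]
12: W B5 → L2 hit [D]
13: R B3 → L0 hit [-]
14: W B3 → L0 hit [D]
15: R B4 → L1 miss wb→B1 [-]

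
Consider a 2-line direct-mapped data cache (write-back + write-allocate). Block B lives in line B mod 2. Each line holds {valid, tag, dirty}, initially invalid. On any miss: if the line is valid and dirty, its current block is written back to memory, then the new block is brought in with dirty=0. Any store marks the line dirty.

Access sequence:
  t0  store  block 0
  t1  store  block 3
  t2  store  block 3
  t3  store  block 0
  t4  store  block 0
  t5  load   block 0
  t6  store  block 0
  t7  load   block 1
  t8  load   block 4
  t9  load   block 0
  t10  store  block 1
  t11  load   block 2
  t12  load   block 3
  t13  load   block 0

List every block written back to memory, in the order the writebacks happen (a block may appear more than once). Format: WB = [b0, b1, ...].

0: W B0 → L0 miss [D]
1: W B3 → L1 miss [D]
2: W B3 → L1 hit [D]
3: W B0 → L0 hit [D]
4: W B0 → L0 hit [D]
5: R B0 → L0 hit [D]
6: W B0 → L0 hit [D]
7: R B1 → L1 miss wb→B3 [-]
8: R B4 → L0 miss wb→B0 [-]
9: R B0 → L0 miss [-]
10: W B1 → L1 hit [D]
11: R B2 → L0 miss [-]
12: R B3 → L1 miss wb→B1 [-]
13: R B0 → L0 miss [-]

WB = [3, 0, 1]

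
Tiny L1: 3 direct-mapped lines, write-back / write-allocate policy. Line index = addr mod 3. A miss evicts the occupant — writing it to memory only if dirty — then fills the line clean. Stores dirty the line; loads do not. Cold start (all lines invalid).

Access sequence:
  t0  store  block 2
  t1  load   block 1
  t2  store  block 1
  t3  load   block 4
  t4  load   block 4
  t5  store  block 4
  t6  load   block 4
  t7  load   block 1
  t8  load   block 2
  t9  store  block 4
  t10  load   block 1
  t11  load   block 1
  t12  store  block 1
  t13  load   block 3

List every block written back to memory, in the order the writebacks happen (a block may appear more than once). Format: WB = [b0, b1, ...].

  0 | W B2 → L2 miss [D]
  1 | R B1 → L1 miss [-]
  2 | W B1 → L1 hit [D]
  3 | R B4 → L1 miss wb→B1 [-]
  4 | R B4 → L1 hit [-]
  5 | W B4 → L1 hit [D]
  6 | R B4 → L1 hit [D]
  7 | R B1 → L1 miss wb→B4 [-]
  8 | R B2 → L2 hit [D]
  9 | W B4 → L1 miss [D]
  10 | R B1 → L1 miss wb→B4 [-]
  11 | R B1 → L1 hit [-]
  12 | W B1 → L1 hit [D]
  13 | R B3 → L0 miss [-]

WB = [1, 4, 4]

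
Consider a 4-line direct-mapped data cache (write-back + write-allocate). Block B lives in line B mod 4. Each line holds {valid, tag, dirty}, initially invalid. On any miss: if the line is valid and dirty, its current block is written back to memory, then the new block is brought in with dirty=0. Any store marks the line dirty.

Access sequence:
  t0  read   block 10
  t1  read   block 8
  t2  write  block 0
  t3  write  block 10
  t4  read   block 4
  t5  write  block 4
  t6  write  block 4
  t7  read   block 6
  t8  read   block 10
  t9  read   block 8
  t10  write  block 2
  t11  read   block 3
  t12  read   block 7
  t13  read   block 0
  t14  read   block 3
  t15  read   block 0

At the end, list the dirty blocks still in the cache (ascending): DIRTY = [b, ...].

DIRTY = [2]

0: R B10 -> L2 miss  d=-]
1: R B8 -> L0 miss  d=-]
2: W B0 -> L0 miss  d=D]
3: W B10 -> L2 hit  d=D]
4: R B4 -> L0 miss wb->B0  d=-]
5: W B4 -> L0 hit  d=D]
6: W B4 -> L0 hit  d=D]
7: R B6 -> L2 miss wb->B10  d=-]
8: R B10 -> L2 miss  d=-]
9: R B8 -> L0 miss wb->B4  d=-]
10: W B2 -> L2 miss  d=D]
11: R B3 -> L3 miss  d=-]
12: R B7 -> L3 miss  d=-]
13: R B0 -> L0 miss  d=-]
14: R B3 -> L3 miss  d=-]
15: R B0 -> L0 hit  d=-]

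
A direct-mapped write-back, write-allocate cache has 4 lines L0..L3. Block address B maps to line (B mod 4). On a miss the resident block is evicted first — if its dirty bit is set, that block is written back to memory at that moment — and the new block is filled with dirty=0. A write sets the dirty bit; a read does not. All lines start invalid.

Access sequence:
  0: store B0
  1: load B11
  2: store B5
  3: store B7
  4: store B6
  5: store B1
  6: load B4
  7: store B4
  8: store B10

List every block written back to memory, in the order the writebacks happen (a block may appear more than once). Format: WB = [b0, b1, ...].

0: W B0 → L0 miss [D]
1: R B11 → L3 miss [-]
2: W B5 → L1 miss [D]
3: W B7 → L3 miss [D]
4: W B6 → L2 miss [D]
5: W B1 → L1 miss wb→B5 [D]
6: R B4 → L0 miss wb→B0 [-]
7: W B4 → L0 hit [D]
8: W B10 → L2 miss wb→B6 [D]

WB = [5, 0, 6]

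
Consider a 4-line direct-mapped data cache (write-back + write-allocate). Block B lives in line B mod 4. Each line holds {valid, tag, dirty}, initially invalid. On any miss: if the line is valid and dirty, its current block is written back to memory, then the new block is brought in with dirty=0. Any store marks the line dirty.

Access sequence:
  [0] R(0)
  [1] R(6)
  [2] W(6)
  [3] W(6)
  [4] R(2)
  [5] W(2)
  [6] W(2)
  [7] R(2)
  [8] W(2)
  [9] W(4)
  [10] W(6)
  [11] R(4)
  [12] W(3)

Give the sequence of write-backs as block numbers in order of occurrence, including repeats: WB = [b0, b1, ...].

WB = [6, 2]

0: R B0 -> L0 miss  d=-]
1: R B6 -> L2 miss  d=-]
2: W B6 -> L2 hit  d=D]
3: W B6 -> L2 hit  d=D]
4: R B2 -> L2 miss wb->B6  d=-]
5: W B2 -> L2 hit  d=D]
6: W B2 -> L2 hit  d=D]
7: R B2 -> L2 hit  d=D]
8: W B2 -> L2 hit  d=D]
9: W B4 -> L0 miss  d=D]
10: W B6 -> L2 miss wb->B2  d=D]
11: R B4 -> L0 hit  d=D]
12: W B3 -> L3 miss  d=D]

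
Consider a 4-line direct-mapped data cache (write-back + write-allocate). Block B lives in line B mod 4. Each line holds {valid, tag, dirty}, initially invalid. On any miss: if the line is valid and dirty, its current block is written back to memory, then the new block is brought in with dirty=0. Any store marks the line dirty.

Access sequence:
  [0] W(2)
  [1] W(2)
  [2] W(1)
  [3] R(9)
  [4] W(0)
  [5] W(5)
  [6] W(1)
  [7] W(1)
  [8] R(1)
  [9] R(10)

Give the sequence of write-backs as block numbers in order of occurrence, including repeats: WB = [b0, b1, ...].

WB = [1, 5, 2]

0: W B2 → L2 miss [D]
1: W B2 → L2 hit [D]
2: W B1 → L1 miss [D]
3: R B9 → L1 miss wb→B1 [-]
4: W B0 → L0 miss [D]
5: W B5 → L1 miss [D]
6: W B1 → L1 miss wb→B5 [D]
7: W B1 → L1 hit [D]
8: R B1 → L1 hit [D]
9: R B10 → L2 miss wb→B2 [-]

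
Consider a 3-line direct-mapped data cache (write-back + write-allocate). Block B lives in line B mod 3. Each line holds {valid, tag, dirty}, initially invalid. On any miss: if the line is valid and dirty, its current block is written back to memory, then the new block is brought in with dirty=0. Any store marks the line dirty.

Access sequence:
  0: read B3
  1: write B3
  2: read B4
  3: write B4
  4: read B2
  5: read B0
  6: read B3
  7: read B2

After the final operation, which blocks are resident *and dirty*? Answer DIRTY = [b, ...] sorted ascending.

DIRTY = [4]

0: R B3 -> L0 miss  d=-]
1: W B3 -> L0 hit  d=D]
2: R B4 -> L1 miss  d=-]
3: W B4 -> L1 hit  d=D]
4: R B2 -> L2 miss  d=-]
5: R B0 -> L0 miss wb->B3  d=-]
6: R B3 -> L0 miss  d=-]
7: R B2 -> L2 hit  d=-]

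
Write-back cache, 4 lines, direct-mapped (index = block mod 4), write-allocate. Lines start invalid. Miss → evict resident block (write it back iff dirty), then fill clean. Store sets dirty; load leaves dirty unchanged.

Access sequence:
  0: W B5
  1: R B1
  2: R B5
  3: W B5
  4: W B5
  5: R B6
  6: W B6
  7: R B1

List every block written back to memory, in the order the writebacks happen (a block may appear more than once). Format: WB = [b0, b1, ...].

0: W B5 -> L1 miss  d=D]
1: R B1 -> L1 miss wb->B5  d=-]
2: R B5 -> L1 miss  d=-]
3: W B5 -> L1 hit  d=D]
4: W B5 -> L1 hit  d=D]
5: R B6 -> L2 miss  d=-]
6: W B6 -> L2 hit  d=D]
7: R B1 -> L1 miss wb->B5  d=-]

WB = [5, 5]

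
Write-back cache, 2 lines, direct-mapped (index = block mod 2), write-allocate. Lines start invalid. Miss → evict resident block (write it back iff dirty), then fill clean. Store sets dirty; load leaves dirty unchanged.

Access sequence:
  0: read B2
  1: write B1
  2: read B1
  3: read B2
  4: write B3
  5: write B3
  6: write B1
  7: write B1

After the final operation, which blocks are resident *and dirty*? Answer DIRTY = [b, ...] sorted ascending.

DIRTY = [1]

0: R B2 -> L0 miss  d=-]
1: W B1 -> L1 miss  d=D]
2: R B1 -> L1 hit  d=D]
3: R B2 -> L0 hit  d=-]
4: W B3 -> L1 miss wb->B1  d=D]
5: W B3 -> L1 hit  d=D]
6: W B1 -> L1 miss wb->B3  d=D]
7: W B1 -> L1 hit  d=D]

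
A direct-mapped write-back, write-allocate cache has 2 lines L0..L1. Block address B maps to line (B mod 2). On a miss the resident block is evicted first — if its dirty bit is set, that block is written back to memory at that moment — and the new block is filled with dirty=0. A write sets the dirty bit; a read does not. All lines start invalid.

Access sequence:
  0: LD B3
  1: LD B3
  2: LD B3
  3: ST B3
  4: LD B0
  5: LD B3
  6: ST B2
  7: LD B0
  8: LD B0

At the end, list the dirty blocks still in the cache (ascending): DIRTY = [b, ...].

  0 | R B3 → L1 miss [-]
  1 | R B3 → L1 hit [-]
  2 | R B3 → L1 hit [-]
  3 | W B3 → L1 hit [D]
  4 | R B0 → L0 miss [-]
  5 | R B3 → L1 hit [D]
  6 | W B2 → L0 miss [D]
  7 | R B0 → L0 miss wb→B2 [-]
  8 | R B0 → L0 hit [-]

DIRTY = [3]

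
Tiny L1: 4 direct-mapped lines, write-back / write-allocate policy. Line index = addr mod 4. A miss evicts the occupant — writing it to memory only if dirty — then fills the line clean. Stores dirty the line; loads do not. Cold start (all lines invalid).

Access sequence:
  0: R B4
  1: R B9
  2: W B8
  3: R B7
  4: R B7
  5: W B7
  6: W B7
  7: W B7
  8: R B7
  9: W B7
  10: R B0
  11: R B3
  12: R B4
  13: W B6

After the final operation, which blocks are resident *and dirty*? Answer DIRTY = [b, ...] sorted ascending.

0: R B4 -> L0 miss  d=-]
1: R B9 -> L1 miss  d=-]
2: W B8 -> L0 miss  d=D]
3: R B7 -> L3 miss  d=-]
4: R B7 -> L3 hit  d=-]
5: W B7 -> L3 hit  d=D]
6: W B7 -> L3 hit  d=D]
7: W B7 -> L3 hit  d=D]
8: R B7 -> L3 hit  d=D]
9: W B7 -> L3 hit  d=D]
10: R B0 -> L0 miss wb->B8  d=-]
11: R B3 -> L3 miss wb->B7  d=-]
12: R B4 -> L0 miss  d=-]
13: W B6 -> L2 miss  d=D]

DIRTY = [6]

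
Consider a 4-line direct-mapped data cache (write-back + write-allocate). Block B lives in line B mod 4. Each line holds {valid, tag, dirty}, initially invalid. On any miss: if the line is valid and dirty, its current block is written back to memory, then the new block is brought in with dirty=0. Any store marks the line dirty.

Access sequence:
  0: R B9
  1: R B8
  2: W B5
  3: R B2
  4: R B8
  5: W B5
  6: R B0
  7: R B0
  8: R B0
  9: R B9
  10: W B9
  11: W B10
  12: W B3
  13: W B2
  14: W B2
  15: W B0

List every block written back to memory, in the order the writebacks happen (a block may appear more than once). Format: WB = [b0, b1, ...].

WB = [5, 10]

  0 | R B9 → L1 miss [-]
  1 | R B8 → L0 miss [-]
  2 | W B5 → L1 miss [D]
  3 | R B2 → L2 miss [-]
  4 | R B8 → L0 hit [-]
  5 | W B5 → L1 hit [D]
  6 | R B0 → L0 miss [-]
  7 | R B0 → L0 hit [-]
  8 | R B0 → L0 hit [-]
  9 | R B9 → L1 miss wb→B5 [-]
  10 | W B9 → L1 hit [D]
  11 | W B10 → L2 miss [D]
  12 | W B3 → L3 miss [D]
  13 | W B2 → L2 miss wb→B10 [D]
  14 | W B2 → L2 hit [D]
  15 | W B0 → L0 hit [D]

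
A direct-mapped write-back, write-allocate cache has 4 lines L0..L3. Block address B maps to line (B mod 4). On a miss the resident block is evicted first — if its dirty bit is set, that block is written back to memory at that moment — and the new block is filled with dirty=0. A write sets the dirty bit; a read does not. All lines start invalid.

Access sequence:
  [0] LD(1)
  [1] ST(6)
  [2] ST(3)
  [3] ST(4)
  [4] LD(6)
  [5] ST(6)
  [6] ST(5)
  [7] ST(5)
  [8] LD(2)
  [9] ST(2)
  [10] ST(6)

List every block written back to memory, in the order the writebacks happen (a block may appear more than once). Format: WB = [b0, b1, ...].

0: R B1 -> L1 miss  d=-]
1: W B6 -> L2 miss  d=D]
2: W B3 -> L3 miss  d=D]
3: W B4 -> L0 miss  d=D]
4: R B6 -> L2 hit  d=D]
5: W B6 -> L2 hit  d=D]
6: W B5 -> L1 miss  d=D]
7: W B5 -> L1 hit  d=D]
8: R B2 -> L2 miss wb->B6  d=-]
9: W B2 -> L2 hit  d=D]
10: W B6 -> L2 miss wb->B2  d=D]

WB = [6, 2]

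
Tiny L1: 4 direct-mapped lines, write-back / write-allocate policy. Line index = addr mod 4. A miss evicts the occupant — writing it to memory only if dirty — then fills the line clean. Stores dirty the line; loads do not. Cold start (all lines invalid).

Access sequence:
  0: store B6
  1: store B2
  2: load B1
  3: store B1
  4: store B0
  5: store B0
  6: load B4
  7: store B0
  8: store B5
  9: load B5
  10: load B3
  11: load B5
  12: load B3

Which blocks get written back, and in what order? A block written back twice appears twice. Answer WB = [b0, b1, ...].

WB = [6, 0, 1]

0: W B6 → L2 miss [D]
1: W B2 → L2 miss wb→B6 [D]
2: R B1 → L1 miss [-]
3: W B1 → L1 hit [D]
4: W B0 → L0 miss [D]
5: W B0 → L0 hit [D]
6: R B4 → L0 miss wb→B0 [-]
7: W B0 → L0 miss [D]
8: W B5 → L1 miss wb→B1 [D]
9: R B5 → L1 hit [D]
10: R B3 → L3 miss [-]
11: R B5 → L1 hit [D]
12: R B3 → L3 hit [-]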